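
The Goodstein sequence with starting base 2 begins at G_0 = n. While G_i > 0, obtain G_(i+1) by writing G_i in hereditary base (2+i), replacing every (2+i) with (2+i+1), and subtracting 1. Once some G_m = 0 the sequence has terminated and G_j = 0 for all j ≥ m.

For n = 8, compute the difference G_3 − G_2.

5757

(0) 8|_2 = 2^(2 + 1) ↦ 3^(3 + 1)|_3 = 81 ⇒ 80
(1) 80|_3 = 2·3^3 + 2·3^2 + 2·3 + 2 ↦ 2·4^4 + 2·4^2 + 2·4 + 2|_4 = 554 ⇒ 553
(2) 553|_4 = 2·4^4 + 2·4^2 + 2·4 + 1 ↦ 2·5^5 + 2·5^2 + 2·5 + 1|_5 = 6311 ⇒ 6310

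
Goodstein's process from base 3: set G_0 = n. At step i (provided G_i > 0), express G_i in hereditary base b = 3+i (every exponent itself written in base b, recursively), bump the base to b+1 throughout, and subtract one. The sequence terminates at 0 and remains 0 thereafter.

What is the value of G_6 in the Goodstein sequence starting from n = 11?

11 —HB3→ 3^2 + 2 —bump→ 4^2 + 2 = 18 —(−1)→ 17
17 —HB4→ 4^2 + 1 —bump→ 5^2 + 1 = 26 —(−1)→ 25
25 —HB5→ 5^2 —bump→ 6^2 = 36 —(−1)→ 35
35 —HB6→ 5·6 + 5 —bump→ 5·7 + 5 = 40 —(−1)→ 39
39 —HB7→ 5·7 + 4 —bump→ 5·8 + 4 = 44 —(−1)→ 43
43 —HB8→ 5·8 + 3 —bump→ 5·9 + 3 = 48 —(−1)→ 47
47 —HB9→ 5·9 + 2 —bump→ 5·10 + 2 = 52 —(−1)→ 51

47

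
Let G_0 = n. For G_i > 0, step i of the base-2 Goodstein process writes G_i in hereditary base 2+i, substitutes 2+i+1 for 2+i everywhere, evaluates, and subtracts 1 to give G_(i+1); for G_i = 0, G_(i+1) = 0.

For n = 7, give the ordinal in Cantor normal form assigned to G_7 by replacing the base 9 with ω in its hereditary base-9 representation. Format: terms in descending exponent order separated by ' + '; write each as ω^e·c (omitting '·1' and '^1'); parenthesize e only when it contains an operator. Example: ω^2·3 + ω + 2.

ω^7·7 + ω^6·7 + ω^5·7 + ω^4·7 + ω^3·7 + ω^2·7 + ω·7 + 6

i=0: 7 = 2^2 + 2 + 1 (b=2); 2→3: 3^3 + 3 + 1 = 31; 31−1 = 30
i=1: 30 = 3^3 + 3 (b=3); 3→4: 4^4 + 4 = 260; 260−1 = 259
i=2: 259 = 4^4 + 3 (b=4); 4→5: 5^5 + 3 = 3128; 3128−1 = 3127
i=3: 3127 = 5^5 + 2 (b=5); 5→6: 6^6 + 2 = 46658; 46658−1 = 46657
i=4: 46657 = 6^6 + 1 (b=6); 6→7: 7^7 + 1 = 823544; 823544−1 = 823543
i=5: 823543 = 7^7 (b=7); 7→8: 8^8 = 16777216; 16777216−1 = 16777215
i=6: 16777215 = 7·8^7 + 7·8^6 + 7·8^5 + 7·8^4 + 7·8^3 + 7·8^2 + 7·8 + 7 (b=8); 8→9: 7·9^7 + 7·9^6 + 7·9^5 + 7·9^4 + 7·9^3 + 7·9^2 + 7·9 + 7 = 37665880; 37665880−1 = 37665879
i=7: 37665879 = 7·9^7 + 7·9^6 + 7·9^5 + 7·9^4 + 7·9^3 + 7·9^2 + 7·9 + 6 (b=9); 9→10: 7·10^7 + 7·10^6 + 7·10^5 + 7·10^4 + 7·10^3 + 7·10^2 + 7·10 + 6 = 77777776; 77777776−1 = 77777775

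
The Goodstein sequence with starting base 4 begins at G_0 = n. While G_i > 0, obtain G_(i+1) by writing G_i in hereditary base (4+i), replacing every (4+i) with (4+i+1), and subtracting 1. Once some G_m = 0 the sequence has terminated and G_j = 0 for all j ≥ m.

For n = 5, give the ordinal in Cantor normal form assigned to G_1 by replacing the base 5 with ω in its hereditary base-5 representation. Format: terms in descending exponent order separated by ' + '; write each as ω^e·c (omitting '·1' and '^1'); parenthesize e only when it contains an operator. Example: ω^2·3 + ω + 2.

G_0=5  [base 4] 4 + 1  →[4↦5]→  5 + 1 = 6  −1 ⇒ G_1=5
G_1=5  [base 5] 5  →[5↦6]→  6 = 6  −1 ⇒ G_2=5

ω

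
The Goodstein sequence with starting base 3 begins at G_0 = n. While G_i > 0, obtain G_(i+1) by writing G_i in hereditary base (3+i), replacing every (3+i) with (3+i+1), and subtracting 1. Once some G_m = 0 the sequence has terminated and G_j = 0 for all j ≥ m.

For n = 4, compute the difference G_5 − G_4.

G_0=4  [base 3] 3 + 1  →[3↦4]→  4 + 1 = 5  −1 ⇒ G_1=4
G_1=4  [base 4] 4  →[4↦5]→  5 = 5  −1 ⇒ G_2=4
G_2=4  [base 5] 4  →[5↦6]→  4 = 4  −1 ⇒ G_3=3
G_3=3  [base 6] 3  →[6↦7]→  3 = 3  −1 ⇒ G_4=2
G_4=2  [base 7] 2  →[7↦8]→  2 = 2  −1 ⇒ G_5=1

-1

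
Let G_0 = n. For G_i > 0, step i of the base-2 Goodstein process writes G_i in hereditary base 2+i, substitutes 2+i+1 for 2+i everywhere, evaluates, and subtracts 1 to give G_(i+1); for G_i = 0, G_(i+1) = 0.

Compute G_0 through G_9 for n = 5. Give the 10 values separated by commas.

5 —HB2→ 2^2 + 1 —bump→ 3^3 + 1 = 28 —(−1)→ 27
27 —HB3→ 3^3 —bump→ 4^4 = 256 —(−1)→ 255
255 —HB4→ 3·4^3 + 3·4^2 + 3·4 + 3 —bump→ 3·5^3 + 3·5^2 + 3·5 + 3 = 468 —(−1)→ 467
467 —HB5→ 3·5^3 + 3·5^2 + 3·5 + 2 —bump→ 3·6^3 + 3·6^2 + 3·6 + 2 = 776 —(−1)→ 775
775 —HB6→ 3·6^3 + 3·6^2 + 3·6 + 1 —bump→ 3·7^3 + 3·7^2 + 3·7 + 1 = 1198 —(−1)→ 1197
1197 —HB7→ 3·7^3 + 3·7^2 + 3·7 —bump→ 3·8^3 + 3·8^2 + 3·8 = 1752 —(−1)→ 1751
1751 —HB8→ 3·8^3 + 3·8^2 + 2·8 + 7 —bump→ 3·9^3 + 3·9^2 + 2·9 + 7 = 2455 —(−1)→ 2454
2454 —HB9→ 3·9^3 + 3·9^2 + 2·9 + 6 —bump→ 3·10^3 + 3·10^2 + 2·10 + 6 = 3326 —(−1)→ 3325
3325 —HB10→ 3·10^3 + 3·10^2 + 2·10 + 5 —bump→ 3·11^3 + 3·11^2 + 2·11 + 5 = 4383 —(−1)→ 4382

5, 27, 255, 467, 775, 1197, 1751, 2454, 3325, 4382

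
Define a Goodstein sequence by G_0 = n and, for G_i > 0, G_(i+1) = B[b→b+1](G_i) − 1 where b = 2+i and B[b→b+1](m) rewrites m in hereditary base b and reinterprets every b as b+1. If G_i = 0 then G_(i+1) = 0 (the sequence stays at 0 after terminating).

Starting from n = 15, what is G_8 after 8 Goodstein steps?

base 2: 15 = 2^(2 + 1) + 2^2 + 2 + 1; at 3: 3^(3 + 1) + 3^3 + 3 + 1 = 112; next = 111
base 3: 111 = 3^(3 + 1) + 3^3 + 3; at 4: 4^(4 + 1) + 4^4 + 4 = 1284; next = 1283
base 4: 1283 = 4^(4 + 1) + 4^4 + 3; at 5: 5^(5 + 1) + 5^5 + 3 = 18753; next = 18752
base 5: 18752 = 5^(5 + 1) + 5^5 + 2; at 6: 6^(6 + 1) + 6^6 + 2 = 326594; next = 326593
base 6: 326593 = 6^(6 + 1) + 6^6 + 1; at 7: 7^(7 + 1) + 7^7 + 1 = 6588345; next = 6588344
base 7: 6588344 = 7^(7 + 1) + 7^7; at 8: 8^(8 + 1) + 8^8 = 150994944; next = 150994943
base 8: 150994943 = 8^(8 + 1) + 7·8^7 + 7·8^6 + 7·8^5 + 7·8^4 + 7·8^3 + 7·8^2 + 7·8 + 7; at 9: 9^(9 + 1) + 7·9^7 + 7·9^6 + 7·9^5 + 7·9^4 + 7·9^3 + 7·9^2 + 7·9 + 7 = 3524450281; next = 3524450280
base 9: 3524450280 = 9^(9 + 1) + 7·9^7 + 7·9^6 + 7·9^5 + 7·9^4 + 7·9^3 + 7·9^2 + 7·9 + 6; at 10: 10^(10 + 1) + 7·10^7 + 7·10^6 + 7·10^5 + 7·10^4 + 7·10^3 + 7·10^2 + 7·10 + 6 = 100077777776; next = 100077777775
base 10: 100077777775 = 10^(10 + 1) + 7·10^7 + 7·10^6 + 7·10^5 + 7·10^4 + 7·10^3 + 7·10^2 + 7·10 + 5; at 11: 11^(11 + 1) + 7·11^7 + 7·11^6 + 7·11^5 + 7·11^4 + 7·11^3 + 7·11^2 + 7·11 + 5 = 3138578427935; next = 3138578427934

100077777775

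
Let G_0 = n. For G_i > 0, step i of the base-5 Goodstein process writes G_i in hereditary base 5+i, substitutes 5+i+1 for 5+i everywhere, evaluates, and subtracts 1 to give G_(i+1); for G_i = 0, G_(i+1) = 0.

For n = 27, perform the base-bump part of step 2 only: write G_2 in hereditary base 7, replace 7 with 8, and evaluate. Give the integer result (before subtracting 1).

G_0 = 27. HB_5(27) = 5^2 + 2. Bump = 38. G_1 = 37.
G_1 = 37. HB_6(37) = 6^2 + 1. Bump = 50. G_2 = 49.
G_2 = 49. HB_7(49) = 7^2. Bump = 64. G_3 = 63.

64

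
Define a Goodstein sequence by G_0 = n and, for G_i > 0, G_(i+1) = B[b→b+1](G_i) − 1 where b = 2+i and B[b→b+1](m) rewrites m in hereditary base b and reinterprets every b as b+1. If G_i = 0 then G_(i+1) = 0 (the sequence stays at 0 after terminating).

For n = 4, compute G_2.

41

step 0: 4 = 2^2; sub 3 for 2: 3^3; = 27; G_1 = 27−1 = 26
step 1: 26 = 2·3^2 + 2·3 + 2; sub 4 for 3: 2·4^2 + 2·4 + 2; = 42; G_2 = 42−1 = 41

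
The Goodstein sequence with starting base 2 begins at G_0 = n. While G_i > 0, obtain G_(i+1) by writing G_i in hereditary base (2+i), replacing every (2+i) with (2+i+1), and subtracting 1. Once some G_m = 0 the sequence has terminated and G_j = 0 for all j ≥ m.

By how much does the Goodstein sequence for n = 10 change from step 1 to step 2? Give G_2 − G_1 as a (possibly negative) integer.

(0) 10|_2 = 2^(2 + 1) + 2 ↦ 3^(3 + 1) + 3|_3 = 84 ⇒ 83
(1) 83|_3 = 3^(3 + 1) + 2 ↦ 4^(4 + 1) + 2|_4 = 1026 ⇒ 1025

942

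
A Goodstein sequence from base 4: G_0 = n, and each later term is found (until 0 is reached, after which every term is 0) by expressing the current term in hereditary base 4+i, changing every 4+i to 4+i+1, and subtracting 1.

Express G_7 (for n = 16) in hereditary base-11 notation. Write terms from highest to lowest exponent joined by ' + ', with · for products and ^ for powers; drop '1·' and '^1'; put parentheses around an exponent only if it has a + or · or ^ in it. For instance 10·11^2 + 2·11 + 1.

3·11 + 8

G_0=16  [base 4] 4^2  →[4↦5]→  5^2 = 25  −1 ⇒ G_1=24
G_1=24  [base 5] 4·5 + 4  →[5↦6]→  4·6 + 4 = 28  −1 ⇒ G_2=27
G_2=27  [base 6] 4·6 + 3  →[6↦7]→  4·7 + 3 = 31  −1 ⇒ G_3=30
G_3=30  [base 7] 4·7 + 2  →[7↦8]→  4·8 + 2 = 34  −1 ⇒ G_4=33
G_4=33  [base 8] 4·8 + 1  →[8↦9]→  4·9 + 1 = 37  −1 ⇒ G_5=36
G_5=36  [base 9] 4·9  →[9↦10]→  4·10 = 40  −1 ⇒ G_6=39
G_6=39  [base 10] 3·10 + 9  →[10↦11]→  3·11 + 9 = 42  −1 ⇒ G_7=41
G_7=41  [base 11] 3·11 + 8  →[11↦12]→  3·12 + 8 = 44  −1 ⇒ G_8=43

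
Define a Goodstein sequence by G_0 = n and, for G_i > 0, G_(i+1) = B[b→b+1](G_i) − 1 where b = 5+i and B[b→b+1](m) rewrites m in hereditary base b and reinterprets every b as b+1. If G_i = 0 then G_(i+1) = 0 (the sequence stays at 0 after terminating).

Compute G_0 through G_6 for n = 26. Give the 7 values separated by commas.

step 0: 26 = 5^2 + 1; sub 6 for 5: 6^2 + 1; = 37; G_1 = 37−1 = 36
step 1: 36 = 6^2; sub 7 for 6: 7^2; = 49; G_2 = 49−1 = 48
step 2: 48 = 6·7 + 6; sub 8 for 7: 6·8 + 6; = 54; G_3 = 54−1 = 53
step 3: 53 = 6·8 + 5; sub 9 for 8: 6·9 + 5; = 59; G_4 = 59−1 = 58
step 4: 58 = 6·9 + 4; sub 10 for 9: 6·10 + 4; = 64; G_5 = 64−1 = 63
step 5: 63 = 6·10 + 3; sub 11 for 10: 6·11 + 3; = 69; G_6 = 69−1 = 68

26, 36, 48, 53, 58, 63, 68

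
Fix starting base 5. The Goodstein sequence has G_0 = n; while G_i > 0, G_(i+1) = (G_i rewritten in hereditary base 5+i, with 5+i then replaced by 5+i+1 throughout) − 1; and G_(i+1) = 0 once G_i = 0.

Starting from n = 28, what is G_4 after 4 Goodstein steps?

i=0: 28 = 5^2 + 3 (b=5); 5→6: 6^2 + 3 = 39; 39−1 = 38
i=1: 38 = 6^2 + 2 (b=6); 6→7: 7^2 + 2 = 51; 51−1 = 50
i=2: 50 = 7^2 + 1 (b=7); 7→8: 8^2 + 1 = 65; 65−1 = 64
i=3: 64 = 8^2 (b=8); 8→9: 9^2 = 81; 81−1 = 80
i=4: 80 = 8·9 + 8 (b=9); 9→10: 8·10 + 8 = 88; 88−1 = 87

80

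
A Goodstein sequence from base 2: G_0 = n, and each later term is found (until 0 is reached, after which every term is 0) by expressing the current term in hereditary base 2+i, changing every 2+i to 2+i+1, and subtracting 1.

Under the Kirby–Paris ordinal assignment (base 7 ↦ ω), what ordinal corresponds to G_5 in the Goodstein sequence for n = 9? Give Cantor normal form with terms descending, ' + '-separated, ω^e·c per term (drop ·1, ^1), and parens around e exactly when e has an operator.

ω^ω·3 + ω^3·3 + ω^2·3 + ω·3

base 2: 9 = 2^(2 + 1) + 1; at 3: 3^(3 + 1) + 1 = 82; next = 81
base 3: 81 = 3^(3 + 1); at 4: 4^(4 + 1) = 1024; next = 1023
base 4: 1023 = 3·4^4 + 3·4^3 + 3·4^2 + 3·4 + 3; at 5: 3·5^5 + 3·5^3 + 3·5^2 + 3·5 + 3 = 9843; next = 9842
base 5: 9842 = 3·5^5 + 3·5^3 + 3·5^2 + 3·5 + 2; at 6: 3·6^6 + 3·6^3 + 3·6^2 + 3·6 + 2 = 140744; next = 140743
base 6: 140743 = 3·6^6 + 3·6^3 + 3·6^2 + 3·6 + 1; at 7: 3·7^7 + 3·7^3 + 3·7^2 + 3·7 + 1 = 2471827; next = 2471826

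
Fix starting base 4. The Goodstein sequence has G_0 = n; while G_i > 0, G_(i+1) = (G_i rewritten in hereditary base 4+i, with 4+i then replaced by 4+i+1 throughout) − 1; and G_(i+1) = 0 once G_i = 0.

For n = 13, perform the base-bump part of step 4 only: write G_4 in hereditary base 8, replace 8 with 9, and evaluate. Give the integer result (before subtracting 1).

21

13 —HB4→ 3·4 + 1 —bump→ 3·5 + 1 = 16 —(−1)→ 15
15 —HB5→ 3·5 —bump→ 3·6 = 18 —(−1)→ 17
17 —HB6→ 2·6 + 5 —bump→ 2·7 + 5 = 19 —(−1)→ 18
18 —HB7→ 2·7 + 4 —bump→ 2·8 + 4 = 20 —(−1)→ 19
19 —HB8→ 2·8 + 3 —bump→ 2·9 + 3 = 21 —(−1)→ 20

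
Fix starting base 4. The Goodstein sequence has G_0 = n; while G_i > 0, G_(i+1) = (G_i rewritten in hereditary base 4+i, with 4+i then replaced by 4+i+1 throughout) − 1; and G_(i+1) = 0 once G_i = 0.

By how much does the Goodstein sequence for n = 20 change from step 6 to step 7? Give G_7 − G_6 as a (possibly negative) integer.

(0) 20|_4 = 4^2 + 4 ↦ 5^2 + 5|_5 = 30 ⇒ 29
(1) 29|_5 = 5^2 + 4 ↦ 6^2 + 4|_6 = 40 ⇒ 39
(2) 39|_6 = 6^2 + 3 ↦ 7^2 + 3|_7 = 52 ⇒ 51
(3) 51|_7 = 7^2 + 2 ↦ 8^2 + 2|_8 = 66 ⇒ 65
(4) 65|_8 = 8^2 + 1 ↦ 9^2 + 1|_9 = 82 ⇒ 81
(5) 81|_9 = 9^2 ↦ 10^2|_10 = 100 ⇒ 99
(6) 99|_10 = 9·10 + 9 ↦ 9·11 + 9|_11 = 108 ⇒ 107

8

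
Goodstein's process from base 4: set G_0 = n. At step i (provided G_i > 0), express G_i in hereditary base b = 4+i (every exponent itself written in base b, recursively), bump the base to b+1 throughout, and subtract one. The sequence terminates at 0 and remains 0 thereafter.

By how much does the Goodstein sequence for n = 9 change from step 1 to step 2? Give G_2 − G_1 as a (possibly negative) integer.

G_0 = 9. HB_4(9) = 2·4 + 1. Bump = 11. G_1 = 10.
G_1 = 10. HB_5(10) = 2·5. Bump = 12. G_2 = 11.

1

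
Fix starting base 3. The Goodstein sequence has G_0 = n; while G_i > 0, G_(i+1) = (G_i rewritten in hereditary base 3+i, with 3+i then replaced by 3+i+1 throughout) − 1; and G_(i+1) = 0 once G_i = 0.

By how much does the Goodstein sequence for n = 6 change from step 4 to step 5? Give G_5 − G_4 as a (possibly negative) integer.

i=0: 6 = 2·3 (b=3); 3→4: 2·4 = 8; 8−1 = 7
i=1: 7 = 4 + 3 (b=4); 4→5: 5 + 3 = 8; 8−1 = 7
i=2: 7 = 5 + 2 (b=5); 5→6: 6 + 2 = 8; 8−1 = 7
i=3: 7 = 6 + 1 (b=6); 6→7: 7 + 1 = 8; 8−1 = 7
i=4: 7 = 7 (b=7); 7→8: 8 = 8; 8−1 = 7

0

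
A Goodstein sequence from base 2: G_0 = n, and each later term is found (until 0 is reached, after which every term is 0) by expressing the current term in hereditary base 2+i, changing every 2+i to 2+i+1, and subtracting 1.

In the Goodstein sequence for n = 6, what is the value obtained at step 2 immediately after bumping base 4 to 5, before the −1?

3126

[0] 6 ≡ 2^2 + 2 (base 2). Lift 3: 30. −1: 29.
[1] 29 ≡ 3^3 + 2 (base 3). Lift 4: 258. −1: 257.
[2] 257 ≡ 4^4 + 1 (base 4). Lift 5: 3126. −1: 3125.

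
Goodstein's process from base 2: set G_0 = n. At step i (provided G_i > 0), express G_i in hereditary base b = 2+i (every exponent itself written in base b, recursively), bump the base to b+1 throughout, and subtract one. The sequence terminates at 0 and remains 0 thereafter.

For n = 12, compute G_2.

1065

i=0: 12 = 2^(2 + 1) + 2^2 (b=2); 2→3: 3^(3 + 1) + 3^3 = 108; 108−1 = 107
i=1: 107 = 3^(3 + 1) + 2·3^2 + 2·3 + 2 (b=3); 3→4: 4^(4 + 1) + 2·4^2 + 2·4 + 2 = 1066; 1066−1 = 1065
i=2: 1065 = 4^(4 + 1) + 2·4^2 + 2·4 + 1 (b=4); 4→5: 5^(5 + 1) + 2·5^2 + 2·5 + 1 = 15686; 15686−1 = 15685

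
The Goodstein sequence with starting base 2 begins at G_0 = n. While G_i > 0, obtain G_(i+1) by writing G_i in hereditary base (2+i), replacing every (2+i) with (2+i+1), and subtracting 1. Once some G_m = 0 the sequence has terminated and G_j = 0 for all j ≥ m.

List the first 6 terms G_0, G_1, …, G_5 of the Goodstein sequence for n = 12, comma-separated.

step 0: 12 = 2^(2 + 1) + 2^2; sub 3 for 2: 3^(3 + 1) + 3^3; = 108; G_1 = 108−1 = 107
step 1: 107 = 3^(3 + 1) + 2·3^2 + 2·3 + 2; sub 4 for 3: 4^(4 + 1) + 2·4^2 + 2·4 + 2; = 1066; G_2 = 1066−1 = 1065
step 2: 1065 = 4^(4 + 1) + 2·4^2 + 2·4 + 1; sub 5 for 4: 5^(5 + 1) + 2·5^2 + 2·5 + 1; = 15686; G_3 = 15686−1 = 15685
step 3: 15685 = 5^(5 + 1) + 2·5^2 + 2·5; sub 6 for 5: 6^(6 + 1) + 2·6^2 + 2·6; = 280020; G_4 = 280020−1 = 280019
step 4: 280019 = 6^(6 + 1) + 2·6^2 + 6 + 5; sub 7 for 6: 7^(7 + 1) + 2·7^2 + 7 + 5; = 5764911; G_5 = 5764911−1 = 5764910

12, 107, 1065, 15685, 280019, 5764910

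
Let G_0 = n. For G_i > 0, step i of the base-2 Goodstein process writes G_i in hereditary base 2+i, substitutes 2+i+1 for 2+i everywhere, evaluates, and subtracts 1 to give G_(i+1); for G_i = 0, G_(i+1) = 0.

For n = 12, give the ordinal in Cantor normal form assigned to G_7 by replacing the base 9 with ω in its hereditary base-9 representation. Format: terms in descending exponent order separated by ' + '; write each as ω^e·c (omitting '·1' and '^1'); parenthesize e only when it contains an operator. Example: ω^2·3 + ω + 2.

ω^(ω + 1) + ω^2·2 + ω + 2

[0] 12 ≡ 2^(2 + 1) + 2^2 (base 2). Lift 3: 108. −1: 107.
[1] 107 ≡ 3^(3 + 1) + 2·3^2 + 2·3 + 2 (base 3). Lift 4: 1066. −1: 1065.
[2] 1065 ≡ 4^(4 + 1) + 2·4^2 + 2·4 + 1 (base 4). Lift 5: 15686. −1: 15685.
[3] 15685 ≡ 5^(5 + 1) + 2·5^2 + 2·5 (base 5). Lift 6: 280020. −1: 280019.
[4] 280019 ≡ 6^(6 + 1) + 2·6^2 + 6 + 5 (base 6). Lift 7: 5764911. −1: 5764910.
[5] 5764910 ≡ 7^(7 + 1) + 2·7^2 + 7 + 4 (base 7). Lift 8: 134217868. −1: 134217867.
[6] 134217867 ≡ 8^(8 + 1) + 2·8^2 + 8 + 3 (base 8). Lift 9: 3486784575. −1: 3486784574.
[7] 3486784574 ≡ 9^(9 + 1) + 2·9^2 + 9 + 2 (base 9). Lift 10: 100000000212. −1: 100000000211.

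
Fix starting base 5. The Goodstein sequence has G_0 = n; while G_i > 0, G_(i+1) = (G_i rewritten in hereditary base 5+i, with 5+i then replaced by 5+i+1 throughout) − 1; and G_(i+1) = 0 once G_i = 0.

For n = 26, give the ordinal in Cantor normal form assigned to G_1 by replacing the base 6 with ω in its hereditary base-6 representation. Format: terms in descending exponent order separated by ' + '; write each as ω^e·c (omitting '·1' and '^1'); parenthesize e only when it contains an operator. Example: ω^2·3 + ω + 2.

[0] 26 ≡ 5^2 + 1 (base 5). Lift 6: 37. −1: 36.
[1] 36 ≡ 6^2 (base 6). Lift 7: 49. −1: 48.

ω^2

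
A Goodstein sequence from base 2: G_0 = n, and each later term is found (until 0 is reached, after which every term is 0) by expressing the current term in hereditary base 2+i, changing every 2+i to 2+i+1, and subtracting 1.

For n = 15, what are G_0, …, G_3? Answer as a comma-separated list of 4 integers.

15, 111, 1283, 18752

[0] 15 ≡ 2^(2 + 1) + 2^2 + 2 + 1 (base 2). Lift 3: 112. −1: 111.
[1] 111 ≡ 3^(3 + 1) + 3^3 + 3 (base 3). Lift 4: 1284. −1: 1283.
[2] 1283 ≡ 4^(4 + 1) + 4^4 + 3 (base 4). Lift 5: 18753. −1: 18752.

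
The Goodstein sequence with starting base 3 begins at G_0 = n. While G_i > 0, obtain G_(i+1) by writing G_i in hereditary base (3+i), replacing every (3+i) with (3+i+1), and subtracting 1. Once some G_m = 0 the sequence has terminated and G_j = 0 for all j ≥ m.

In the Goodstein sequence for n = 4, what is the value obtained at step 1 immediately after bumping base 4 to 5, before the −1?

5

G_0=4  [base 3] 3 + 1  →[3↦4]→  4 + 1 = 5  −1 ⇒ G_1=4
G_1=4  [base 4] 4  →[4↦5]→  5 = 5  −1 ⇒ G_2=4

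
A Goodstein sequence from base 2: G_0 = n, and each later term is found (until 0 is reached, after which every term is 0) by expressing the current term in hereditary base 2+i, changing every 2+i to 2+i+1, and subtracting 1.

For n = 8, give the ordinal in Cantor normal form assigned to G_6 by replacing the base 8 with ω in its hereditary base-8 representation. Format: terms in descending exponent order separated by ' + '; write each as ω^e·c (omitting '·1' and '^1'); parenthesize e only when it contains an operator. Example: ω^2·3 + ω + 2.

ω^ω·2 + ω^2·2 + ω + 3

step 0: 8 = 2^(2 + 1); sub 3 for 2: 3^(3 + 1); = 81; G_1 = 81−1 = 80
step 1: 80 = 2·3^3 + 2·3^2 + 2·3 + 2; sub 4 for 3: 2·4^4 + 2·4^2 + 2·4 + 2; = 554; G_2 = 554−1 = 553
step 2: 553 = 2·4^4 + 2·4^2 + 2·4 + 1; sub 5 for 4: 2·5^5 + 2·5^2 + 2·5 + 1; = 6311; G_3 = 6311−1 = 6310
step 3: 6310 = 2·5^5 + 2·5^2 + 2·5; sub 6 for 5: 2·6^6 + 2·6^2 + 2·6; = 93396; G_4 = 93396−1 = 93395
step 4: 93395 = 2·6^6 + 2·6^2 + 6 + 5; sub 7 for 6: 2·7^7 + 2·7^2 + 7 + 5; = 1647196; G_5 = 1647196−1 = 1647195
step 5: 1647195 = 2·7^7 + 2·7^2 + 7 + 4; sub 8 for 7: 2·8^8 + 2·8^2 + 8 + 4; = 33554572; G_6 = 33554572−1 = 33554571
step 6: 33554571 = 2·8^8 + 2·8^2 + 8 + 3; sub 9 for 8: 2·9^9 + 2·9^2 + 9 + 3; = 774841152; G_7 = 774841152−1 = 774841151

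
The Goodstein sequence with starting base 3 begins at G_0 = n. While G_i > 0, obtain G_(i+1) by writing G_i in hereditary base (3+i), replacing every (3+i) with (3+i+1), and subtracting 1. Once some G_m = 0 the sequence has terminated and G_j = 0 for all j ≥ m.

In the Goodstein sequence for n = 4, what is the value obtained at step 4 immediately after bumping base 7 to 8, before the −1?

2

4 —HB3→ 3 + 1 —bump→ 4 + 1 = 5 —(−1)→ 4
4 —HB4→ 4 —bump→ 5 = 5 —(−1)→ 4
4 —HB5→ 4 —bump→ 4 = 4 —(−1)→ 3
3 —HB6→ 3 —bump→ 3 = 3 —(−1)→ 2
2 —HB7→ 2 —bump→ 2 = 2 —(−1)→ 1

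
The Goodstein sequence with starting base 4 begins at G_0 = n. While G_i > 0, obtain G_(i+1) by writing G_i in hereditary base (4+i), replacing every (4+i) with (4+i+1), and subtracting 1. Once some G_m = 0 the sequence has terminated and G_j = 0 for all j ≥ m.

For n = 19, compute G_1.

27

[0] 19 ≡ 4^2 + 3 (base 4). Lift 5: 28. −1: 27.
[1] 27 ≡ 5^2 + 2 (base 5). Lift 6: 38. −1: 37.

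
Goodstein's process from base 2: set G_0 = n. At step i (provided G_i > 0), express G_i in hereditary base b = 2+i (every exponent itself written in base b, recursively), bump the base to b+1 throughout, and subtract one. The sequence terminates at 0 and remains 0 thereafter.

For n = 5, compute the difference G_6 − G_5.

554

[0] 5 ≡ 2^2 + 1 (base 2). Lift 3: 28. −1: 27.
[1] 27 ≡ 3^3 (base 3). Lift 4: 256. −1: 255.
[2] 255 ≡ 3·4^3 + 3·4^2 + 3·4 + 3 (base 4). Lift 5: 468. −1: 467.
[3] 467 ≡ 3·5^3 + 3·5^2 + 3·5 + 2 (base 5). Lift 6: 776. −1: 775.
[4] 775 ≡ 3·6^3 + 3·6^2 + 3·6 + 1 (base 6). Lift 7: 1198. −1: 1197.
[5] 1197 ≡ 3·7^3 + 3·7^2 + 3·7 (base 7). Lift 8: 1752. −1: 1751.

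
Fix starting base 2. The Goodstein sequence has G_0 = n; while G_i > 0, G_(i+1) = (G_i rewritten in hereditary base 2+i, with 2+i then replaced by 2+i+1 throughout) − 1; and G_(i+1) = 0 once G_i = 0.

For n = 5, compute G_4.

775

G_0 = 5. HB_2(5) = 2^2 + 1. Bump = 28. G_1 = 27.
G_1 = 27. HB_3(27) = 3^3. Bump = 256. G_2 = 255.
G_2 = 255. HB_4(255) = 3·4^3 + 3·4^2 + 3·4 + 3. Bump = 468. G_3 = 467.
G_3 = 467. HB_5(467) = 3·5^3 + 3·5^2 + 3·5 + 2. Bump = 776. G_4 = 775.
G_4 = 775. HB_6(775) = 3·6^3 + 3·6^2 + 3·6 + 1. Bump = 1198. G_5 = 1197.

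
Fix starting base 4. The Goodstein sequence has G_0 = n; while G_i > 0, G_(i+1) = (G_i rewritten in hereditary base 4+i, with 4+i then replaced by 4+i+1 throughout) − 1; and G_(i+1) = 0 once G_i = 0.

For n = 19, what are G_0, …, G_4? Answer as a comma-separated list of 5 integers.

19, 27, 37, 49, 63

base 4: 19 = 4^2 + 3; at 5: 5^2 + 3 = 28; next = 27
base 5: 27 = 5^2 + 2; at 6: 6^2 + 2 = 38; next = 37
base 6: 37 = 6^2 + 1; at 7: 7^2 + 1 = 50; next = 49
base 7: 49 = 7^2; at 8: 8^2 = 64; next = 63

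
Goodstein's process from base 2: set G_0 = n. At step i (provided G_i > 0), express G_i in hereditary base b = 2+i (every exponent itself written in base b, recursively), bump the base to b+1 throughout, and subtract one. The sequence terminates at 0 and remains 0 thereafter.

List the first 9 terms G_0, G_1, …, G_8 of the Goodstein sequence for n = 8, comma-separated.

(0) 8|_2 = 2^(2 + 1) ↦ 3^(3 + 1)|_3 = 81 ⇒ 80
(1) 80|_3 = 2·3^3 + 2·3^2 + 2·3 + 2 ↦ 2·4^4 + 2·4^2 + 2·4 + 2|_4 = 554 ⇒ 553
(2) 553|_4 = 2·4^4 + 2·4^2 + 2·4 + 1 ↦ 2·5^5 + 2·5^2 + 2·5 + 1|_5 = 6311 ⇒ 6310
(3) 6310|_5 = 2·5^5 + 2·5^2 + 2·5 ↦ 2·6^6 + 2·6^2 + 2·6|_6 = 93396 ⇒ 93395
(4) 93395|_6 = 2·6^6 + 2·6^2 + 6 + 5 ↦ 2·7^7 + 2·7^2 + 7 + 5|_7 = 1647196 ⇒ 1647195
(5) 1647195|_7 = 2·7^7 + 2·7^2 + 7 + 4 ↦ 2·8^8 + 2·8^2 + 8 + 4|_8 = 33554572 ⇒ 33554571
(6) 33554571|_8 = 2·8^8 + 2·8^2 + 8 + 3 ↦ 2·9^9 + 2·9^2 + 9 + 3|_9 = 774841152 ⇒ 774841151
(7) 774841151|_9 = 2·9^9 + 2·9^2 + 9 + 2 ↦ 2·10^10 + 2·10^2 + 10 + 2|_10 = 20000000212 ⇒ 20000000211

8, 80, 553, 6310, 93395, 1647195, 33554571, 774841151, 20000000211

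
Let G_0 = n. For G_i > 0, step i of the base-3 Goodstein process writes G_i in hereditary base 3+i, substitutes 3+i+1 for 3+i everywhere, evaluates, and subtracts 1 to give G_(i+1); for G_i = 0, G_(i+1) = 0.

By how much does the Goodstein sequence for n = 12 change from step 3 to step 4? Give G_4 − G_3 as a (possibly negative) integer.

12

(0) 12|_3 = 3^2 + 3 ↦ 4^2 + 4|_4 = 20 ⇒ 19
(1) 19|_4 = 4^2 + 3 ↦ 5^2 + 3|_5 = 28 ⇒ 27
(2) 27|_5 = 5^2 + 2 ↦ 6^2 + 2|_6 = 38 ⇒ 37
(3) 37|_6 = 6^2 + 1 ↦ 7^2 + 1|_7 = 50 ⇒ 49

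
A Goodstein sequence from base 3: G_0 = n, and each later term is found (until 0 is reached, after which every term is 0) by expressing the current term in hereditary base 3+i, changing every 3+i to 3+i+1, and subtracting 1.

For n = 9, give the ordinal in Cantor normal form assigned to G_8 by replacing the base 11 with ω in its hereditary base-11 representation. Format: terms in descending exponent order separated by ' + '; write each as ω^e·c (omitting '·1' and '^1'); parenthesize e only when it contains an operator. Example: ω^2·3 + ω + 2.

9 —HB3→ 3^2 —bump→ 4^2 = 16 —(−1)→ 15
15 —HB4→ 3·4 + 3 —bump→ 3·5 + 3 = 18 —(−1)→ 17
17 —HB5→ 3·5 + 2 —bump→ 3·6 + 2 = 20 —(−1)→ 19
19 —HB6→ 3·6 + 1 —bump→ 3·7 + 1 = 22 —(−1)→ 21
21 —HB7→ 3·7 —bump→ 3·8 = 24 —(−1)→ 23
23 —HB8→ 2·8 + 7 —bump→ 2·9 + 7 = 25 —(−1)→ 24
24 —HB9→ 2·9 + 6 —bump→ 2·10 + 6 = 26 —(−1)→ 25
25 —HB10→ 2·10 + 5 —bump→ 2·11 + 5 = 27 —(−1)→ 26

ω·2 + 4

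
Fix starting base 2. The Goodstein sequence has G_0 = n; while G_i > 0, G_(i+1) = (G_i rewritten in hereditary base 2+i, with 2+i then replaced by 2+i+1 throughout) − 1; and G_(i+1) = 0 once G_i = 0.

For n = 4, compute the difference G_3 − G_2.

i=0: 4 = 2^2 (b=2); 2→3: 3^3 = 27; 27−1 = 26
i=1: 26 = 2·3^2 + 2·3 + 2 (b=3); 3→4: 2·4^2 + 2·4 + 2 = 42; 42−1 = 41
i=2: 41 = 2·4^2 + 2·4 + 1 (b=4); 4→5: 2·5^2 + 2·5 + 1 = 61; 61−1 = 60

19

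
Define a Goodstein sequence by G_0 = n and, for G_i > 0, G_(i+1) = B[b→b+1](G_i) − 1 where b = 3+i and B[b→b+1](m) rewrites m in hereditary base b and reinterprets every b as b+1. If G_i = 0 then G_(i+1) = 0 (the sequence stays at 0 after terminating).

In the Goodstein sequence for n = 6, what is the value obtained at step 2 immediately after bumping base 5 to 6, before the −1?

8

G_0 = 6. HB_3(6) = 2·3. Bump = 8. G_1 = 7.
G_1 = 7. HB_4(7) = 4 + 3. Bump = 8. G_2 = 7.
G_2 = 7. HB_5(7) = 5 + 2. Bump = 8. G_3 = 7.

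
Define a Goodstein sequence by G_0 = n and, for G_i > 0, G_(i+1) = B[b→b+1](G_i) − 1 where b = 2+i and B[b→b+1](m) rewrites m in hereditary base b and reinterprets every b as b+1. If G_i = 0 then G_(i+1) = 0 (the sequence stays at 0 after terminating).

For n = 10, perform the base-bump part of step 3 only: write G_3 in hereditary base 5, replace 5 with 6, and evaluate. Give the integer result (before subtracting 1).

(0) 10|_2 = 2^(2 + 1) + 2 ↦ 3^(3 + 1) + 3|_3 = 84 ⇒ 83
(1) 83|_3 = 3^(3 + 1) + 2 ↦ 4^(4 + 1) + 2|_4 = 1026 ⇒ 1025
(2) 1025|_4 = 4^(4 + 1) + 1 ↦ 5^(5 + 1) + 1|_5 = 15626 ⇒ 15625
(3) 15625|_5 = 5^(5 + 1) ↦ 6^(6 + 1)|_6 = 279936 ⇒ 279935

279936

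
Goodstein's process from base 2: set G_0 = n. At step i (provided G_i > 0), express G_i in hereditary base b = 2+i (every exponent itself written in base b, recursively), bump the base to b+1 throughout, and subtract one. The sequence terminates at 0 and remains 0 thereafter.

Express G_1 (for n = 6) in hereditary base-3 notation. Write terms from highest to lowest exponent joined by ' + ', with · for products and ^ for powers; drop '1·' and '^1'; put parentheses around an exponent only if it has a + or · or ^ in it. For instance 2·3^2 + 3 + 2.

G_0 = 6. HB_2(6) = 2^2 + 2. Bump = 30. G_1 = 29.
G_1 = 29. HB_3(29) = 3^3 + 2. Bump = 258. G_2 = 257.

3^3 + 2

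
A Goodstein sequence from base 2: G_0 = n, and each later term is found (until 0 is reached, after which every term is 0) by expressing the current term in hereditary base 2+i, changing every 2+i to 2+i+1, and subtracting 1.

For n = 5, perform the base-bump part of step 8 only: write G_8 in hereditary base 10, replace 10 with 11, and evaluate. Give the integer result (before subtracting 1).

(0) 5|_2 = 2^2 + 1 ↦ 3^3 + 1|_3 = 28 ⇒ 27
(1) 27|_3 = 3^3 ↦ 4^4|_4 = 256 ⇒ 255
(2) 255|_4 = 3·4^3 + 3·4^2 + 3·4 + 3 ↦ 3·5^3 + 3·5^2 + 3·5 + 3|_5 = 468 ⇒ 467
(3) 467|_5 = 3·5^3 + 3·5^2 + 3·5 + 2 ↦ 3·6^3 + 3·6^2 + 3·6 + 2|_6 = 776 ⇒ 775
(4) 775|_6 = 3·6^3 + 3·6^2 + 3·6 + 1 ↦ 3·7^3 + 3·7^2 + 3·7 + 1|_7 = 1198 ⇒ 1197
(5) 1197|_7 = 3·7^3 + 3·7^2 + 3·7 ↦ 3·8^3 + 3·8^2 + 3·8|_8 = 1752 ⇒ 1751
(6) 1751|_8 = 3·8^3 + 3·8^2 + 2·8 + 7 ↦ 3·9^3 + 3·9^2 + 2·9 + 7|_9 = 2455 ⇒ 2454
(7) 2454|_9 = 3·9^3 + 3·9^2 + 2·9 + 6 ↦ 3·10^3 + 3·10^2 + 2·10 + 6|_10 = 3326 ⇒ 3325
(8) 3325|_10 = 3·10^3 + 3·10^2 + 2·10 + 5 ↦ 3·11^3 + 3·11^2 + 2·11 + 5|_11 = 4383 ⇒ 4382

4383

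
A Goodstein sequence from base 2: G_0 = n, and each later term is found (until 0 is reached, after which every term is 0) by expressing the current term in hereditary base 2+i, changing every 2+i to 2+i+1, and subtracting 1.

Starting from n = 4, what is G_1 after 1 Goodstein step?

26

[0] 4 ≡ 2^2 (base 2). Lift 3: 27. −1: 26.
[1] 26 ≡ 2·3^2 + 2·3 + 2 (base 3). Lift 4: 42. −1: 41.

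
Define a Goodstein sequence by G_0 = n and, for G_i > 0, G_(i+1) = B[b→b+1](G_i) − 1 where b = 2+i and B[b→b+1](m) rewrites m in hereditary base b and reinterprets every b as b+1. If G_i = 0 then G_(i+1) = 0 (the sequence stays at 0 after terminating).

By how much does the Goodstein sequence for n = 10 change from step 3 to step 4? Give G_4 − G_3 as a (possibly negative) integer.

10 —HB2→ 2^(2 + 1) + 2 —bump→ 3^(3 + 1) + 3 = 84 —(−1)→ 83
83 —HB3→ 3^(3 + 1) + 2 —bump→ 4^(4 + 1) + 2 = 1026 —(−1)→ 1025
1025 —HB4→ 4^(4 + 1) + 1 —bump→ 5^(5 + 1) + 1 = 15626 —(−1)→ 15625
15625 —HB5→ 5^(5 + 1) —bump→ 6^(6 + 1) = 279936 —(−1)→ 279935

264310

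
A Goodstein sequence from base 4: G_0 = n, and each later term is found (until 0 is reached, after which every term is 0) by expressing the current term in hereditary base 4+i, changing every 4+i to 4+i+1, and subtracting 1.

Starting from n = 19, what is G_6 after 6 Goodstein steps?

G_0=19  [base 4] 4^2 + 3  →[4↦5]→  5^2 + 3 = 28  −1 ⇒ G_1=27
G_1=27  [base 5] 5^2 + 2  →[5↦6]→  6^2 + 2 = 38  −1 ⇒ G_2=37
G_2=37  [base 6] 6^2 + 1  →[6↦7]→  7^2 + 1 = 50  −1 ⇒ G_3=49
G_3=49  [base 7] 7^2  →[7↦8]→  8^2 = 64  −1 ⇒ G_4=63
G_4=63  [base 8] 7·8 + 7  →[8↦9]→  7·9 + 7 = 70  −1 ⇒ G_5=69
G_5=69  [base 9] 7·9 + 6  →[9↦10]→  7·10 + 6 = 76  −1 ⇒ G_6=75
G_6=75  [base 10] 7·10 + 5  →[10↦11]→  7·11 + 5 = 82  −1 ⇒ G_7=81

75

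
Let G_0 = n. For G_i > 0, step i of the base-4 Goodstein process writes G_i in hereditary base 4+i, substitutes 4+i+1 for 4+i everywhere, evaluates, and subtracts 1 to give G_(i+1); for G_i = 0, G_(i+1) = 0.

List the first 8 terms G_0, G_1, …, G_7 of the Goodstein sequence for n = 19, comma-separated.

19 —HB4→ 4^2 + 3 —bump→ 5^2 + 3 = 28 —(−1)→ 27
27 —HB5→ 5^2 + 2 —bump→ 6^2 + 2 = 38 —(−1)→ 37
37 —HB6→ 6^2 + 1 —bump→ 7^2 + 1 = 50 —(−1)→ 49
49 —HB7→ 7^2 —bump→ 8^2 = 64 —(−1)→ 63
63 —HB8→ 7·8 + 7 —bump→ 7·9 + 7 = 70 —(−1)→ 69
69 —HB9→ 7·9 + 6 —bump→ 7·10 + 6 = 76 —(−1)→ 75
75 —HB10→ 7·10 + 5 —bump→ 7·11 + 5 = 82 —(−1)→ 81

19, 27, 37, 49, 63, 69, 75, 81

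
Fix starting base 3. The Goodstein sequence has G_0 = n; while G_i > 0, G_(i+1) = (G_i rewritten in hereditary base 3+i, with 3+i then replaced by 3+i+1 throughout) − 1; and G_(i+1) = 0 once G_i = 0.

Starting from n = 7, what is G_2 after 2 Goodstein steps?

9

7 —HB3→ 2·3 + 1 —bump→ 2·4 + 1 = 9 —(−1)→ 8
8 —HB4→ 2·4 —bump→ 2·5 = 10 —(−1)→ 9
9 —HB5→ 5 + 4 —bump→ 6 + 4 = 10 —(−1)→ 9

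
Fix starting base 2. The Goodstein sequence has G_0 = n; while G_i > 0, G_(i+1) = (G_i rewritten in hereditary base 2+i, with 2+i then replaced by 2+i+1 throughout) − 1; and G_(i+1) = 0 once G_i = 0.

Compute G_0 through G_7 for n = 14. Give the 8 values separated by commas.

14, 110, 1281, 18750, 326591, 5862840, 134404971, 3487116548

base 2: 14 = 2^(2 + 1) + 2^2 + 2; at 3: 3^(3 + 1) + 3^3 + 3 = 111; next = 110
base 3: 110 = 3^(3 + 1) + 3^3 + 2; at 4: 4^(4 + 1) + 4^4 + 2 = 1282; next = 1281
base 4: 1281 = 4^(4 + 1) + 4^4 + 1; at 5: 5^(5 + 1) + 5^5 + 1 = 18751; next = 18750
base 5: 18750 = 5^(5 + 1) + 5^5; at 6: 6^(6 + 1) + 6^6 = 326592; next = 326591
base 6: 326591 = 6^(6 + 1) + 5·6^5 + 5·6^4 + 5·6^3 + 5·6^2 + 5·6 + 5; at 7: 7^(7 + 1) + 5·7^5 + 5·7^4 + 5·7^3 + 5·7^2 + 5·7 + 5 = 5862841; next = 5862840
base 7: 5862840 = 7^(7 + 1) + 5·7^5 + 5·7^4 + 5·7^3 + 5·7^2 + 5·7 + 4; at 8: 8^(8 + 1) + 5·8^5 + 5·8^4 + 5·8^3 + 5·8^2 + 5·8 + 4 = 134404972; next = 134404971
base 8: 134404971 = 8^(8 + 1) + 5·8^5 + 5·8^4 + 5·8^3 + 5·8^2 + 5·8 + 3; at 9: 9^(9 + 1) + 5·9^5 + 5·9^4 + 5·9^3 + 5·9^2 + 5·9 + 3 = 3487116549; next = 3487116548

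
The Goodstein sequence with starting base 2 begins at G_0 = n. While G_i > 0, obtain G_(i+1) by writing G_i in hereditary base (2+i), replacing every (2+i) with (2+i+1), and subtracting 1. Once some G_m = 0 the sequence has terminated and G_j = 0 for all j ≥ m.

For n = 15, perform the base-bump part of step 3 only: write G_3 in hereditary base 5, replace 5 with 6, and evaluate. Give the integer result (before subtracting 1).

base 2: 15 = 2^(2 + 1) + 2^2 + 2 + 1; at 3: 3^(3 + 1) + 3^3 + 3 + 1 = 112; next = 111
base 3: 111 = 3^(3 + 1) + 3^3 + 3; at 4: 4^(4 + 1) + 4^4 + 4 = 1284; next = 1283
base 4: 1283 = 4^(4 + 1) + 4^4 + 3; at 5: 5^(5 + 1) + 5^5 + 3 = 18753; next = 18752
base 5: 18752 = 5^(5 + 1) + 5^5 + 2; at 6: 6^(6 + 1) + 6^6 + 2 = 326594; next = 326593

326594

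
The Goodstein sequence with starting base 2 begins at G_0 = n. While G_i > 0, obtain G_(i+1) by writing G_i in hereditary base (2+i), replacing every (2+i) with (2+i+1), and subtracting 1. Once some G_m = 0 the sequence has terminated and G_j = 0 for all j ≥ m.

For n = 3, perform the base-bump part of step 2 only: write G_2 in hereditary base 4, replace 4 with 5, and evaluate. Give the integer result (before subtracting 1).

3

G_0=3  [base 2] 2 + 1  →[2↦3]→  3 + 1 = 4  −1 ⇒ G_1=3
G_1=3  [base 3] 3  →[3↦4]→  4 = 4  −1 ⇒ G_2=3
G_2=3  [base 4] 3  →[4↦5]→  3 = 3  −1 ⇒ G_3=2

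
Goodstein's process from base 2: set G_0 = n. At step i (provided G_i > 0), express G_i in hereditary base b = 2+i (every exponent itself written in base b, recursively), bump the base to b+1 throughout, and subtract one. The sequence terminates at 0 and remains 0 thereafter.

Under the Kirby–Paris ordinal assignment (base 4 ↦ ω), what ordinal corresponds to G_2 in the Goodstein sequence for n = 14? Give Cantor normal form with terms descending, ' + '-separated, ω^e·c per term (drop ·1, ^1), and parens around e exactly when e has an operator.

ω^(ω + 1) + ω^ω + 1

base 2: 14 = 2^(2 + 1) + 2^2 + 2; at 3: 3^(3 + 1) + 3^3 + 3 = 111; next = 110
base 3: 110 = 3^(3 + 1) + 3^3 + 2; at 4: 4^(4 + 1) + 4^4 + 2 = 1282; next = 1281
base 4: 1281 = 4^(4 + 1) + 4^4 + 1; at 5: 5^(5 + 1) + 5^5 + 1 = 18751; next = 18750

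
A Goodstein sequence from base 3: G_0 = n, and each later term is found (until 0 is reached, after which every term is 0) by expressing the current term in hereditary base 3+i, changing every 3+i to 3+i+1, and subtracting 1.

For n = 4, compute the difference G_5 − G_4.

-1

i=0: 4 = 3 + 1 (b=3); 3→4: 4 + 1 = 5; 5−1 = 4
i=1: 4 = 4 (b=4); 4→5: 5 = 5; 5−1 = 4
i=2: 4 = 4 (b=5); 5→6: 4 = 4; 4−1 = 3
i=3: 3 = 3 (b=6); 6→7: 3 = 3; 3−1 = 2
i=4: 2 = 2 (b=7); 7→8: 2 = 2; 2−1 = 1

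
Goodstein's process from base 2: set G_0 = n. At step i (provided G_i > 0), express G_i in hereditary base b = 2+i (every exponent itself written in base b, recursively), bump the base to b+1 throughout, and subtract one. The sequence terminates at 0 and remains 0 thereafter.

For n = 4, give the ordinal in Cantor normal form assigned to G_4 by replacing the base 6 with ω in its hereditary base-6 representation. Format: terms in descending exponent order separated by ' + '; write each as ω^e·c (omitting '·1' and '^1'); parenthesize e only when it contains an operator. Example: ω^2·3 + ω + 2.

[0] 4 ≡ 2^2 (base 2). Lift 3: 27. −1: 26.
[1] 26 ≡ 2·3^2 + 2·3 + 2 (base 3). Lift 4: 42. −1: 41.
[2] 41 ≡ 2·4^2 + 2·4 + 1 (base 4). Lift 5: 61. −1: 60.
[3] 60 ≡ 2·5^2 + 2·5 (base 5). Lift 6: 84. −1: 83.
[4] 83 ≡ 2·6^2 + 6 + 5 (base 6). Lift 7: 110. −1: 109.

ω^2·2 + ω + 5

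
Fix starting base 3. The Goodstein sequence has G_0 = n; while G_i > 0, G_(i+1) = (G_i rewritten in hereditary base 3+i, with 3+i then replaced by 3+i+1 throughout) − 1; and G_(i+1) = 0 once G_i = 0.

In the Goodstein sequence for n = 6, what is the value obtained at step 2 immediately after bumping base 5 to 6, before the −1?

8

(0) 6|_3 = 2·3 ↦ 2·4|_4 = 8 ⇒ 7
(1) 7|_4 = 4 + 3 ↦ 5 + 3|_5 = 8 ⇒ 7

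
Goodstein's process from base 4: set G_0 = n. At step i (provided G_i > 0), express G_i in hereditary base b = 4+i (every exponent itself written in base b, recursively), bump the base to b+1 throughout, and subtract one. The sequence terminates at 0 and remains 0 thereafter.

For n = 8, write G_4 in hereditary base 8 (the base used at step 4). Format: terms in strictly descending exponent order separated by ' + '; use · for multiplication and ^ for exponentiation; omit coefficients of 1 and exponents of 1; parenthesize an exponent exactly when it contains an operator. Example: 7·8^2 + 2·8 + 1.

8 + 1

G_0 = 8. HB_4(8) = 2·4. Bump = 10. G_1 = 9.
G_1 = 9. HB_5(9) = 5 + 4. Bump = 10. G_2 = 9.
G_2 = 9. HB_6(9) = 6 + 3. Bump = 10. G_3 = 9.
G_3 = 9. HB_7(9) = 7 + 2. Bump = 10. G_4 = 9.
G_4 = 9. HB_8(9) = 8 + 1. Bump = 10. G_5 = 9.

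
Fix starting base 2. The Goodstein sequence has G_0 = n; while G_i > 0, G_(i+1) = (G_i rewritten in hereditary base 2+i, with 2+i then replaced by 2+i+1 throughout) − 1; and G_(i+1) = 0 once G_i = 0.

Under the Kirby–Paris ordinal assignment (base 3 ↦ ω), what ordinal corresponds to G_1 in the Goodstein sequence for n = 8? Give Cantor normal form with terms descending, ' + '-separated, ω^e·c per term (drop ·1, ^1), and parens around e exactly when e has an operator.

ω^ω·2 + ω^2·2 + ω·2 + 2

i=0: 8 = 2^(2 + 1) (b=2); 2→3: 3^(3 + 1) = 81; 81−1 = 80
i=1: 80 = 2·3^3 + 2·3^2 + 2·3 + 2 (b=3); 3→4: 2·4^4 + 2·4^2 + 2·4 + 2 = 554; 554−1 = 553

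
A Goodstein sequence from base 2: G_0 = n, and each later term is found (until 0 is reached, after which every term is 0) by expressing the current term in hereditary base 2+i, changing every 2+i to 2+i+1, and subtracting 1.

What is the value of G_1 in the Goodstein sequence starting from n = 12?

107

G_0 = 12. HB_2(12) = 2^(2 + 1) + 2^2. Bump = 108. G_1 = 107.
G_1 = 107. HB_3(107) = 3^(3 + 1) + 2·3^2 + 2·3 + 2. Bump = 1066. G_2 = 1065.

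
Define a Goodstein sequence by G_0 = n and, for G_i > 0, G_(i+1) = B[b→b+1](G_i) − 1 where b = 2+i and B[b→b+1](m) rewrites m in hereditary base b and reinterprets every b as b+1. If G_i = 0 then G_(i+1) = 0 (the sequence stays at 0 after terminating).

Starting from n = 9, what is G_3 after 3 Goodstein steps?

9842

step 0: 9 = 2^(2 + 1) + 1; sub 3 for 2: 3^(3 + 1) + 1; = 82; G_1 = 82−1 = 81
step 1: 81 = 3^(3 + 1); sub 4 for 3: 4^(4 + 1); = 1024; G_2 = 1024−1 = 1023
step 2: 1023 = 3·4^4 + 3·4^3 + 3·4^2 + 3·4 + 3; sub 5 for 4: 3·5^5 + 3·5^3 + 3·5^2 + 3·5 + 3; = 9843; G_3 = 9843−1 = 9842
step 3: 9842 = 3·5^5 + 3·5^3 + 3·5^2 + 3·5 + 2; sub 6 for 5: 3·6^6 + 3·6^3 + 3·6^2 + 3·6 + 2; = 140744; G_4 = 140744−1 = 140743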